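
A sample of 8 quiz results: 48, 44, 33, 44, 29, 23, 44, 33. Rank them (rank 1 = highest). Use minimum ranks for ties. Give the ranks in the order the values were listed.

1, 2, 5, 2, 7, 8, 2, 5

Sorted (descending): 48, 44, 44, 44, 33, 33, 29, 23
The 3 values of 44 occupy positions 2–4 → each gets rank 2.
The 2 values of 33 occupy positions 5–6 → each gets rank 5.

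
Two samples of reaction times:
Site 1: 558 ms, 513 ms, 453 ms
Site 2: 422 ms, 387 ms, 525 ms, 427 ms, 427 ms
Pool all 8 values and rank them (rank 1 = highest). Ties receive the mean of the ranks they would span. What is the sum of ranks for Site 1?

Sorted (descending): 558, 525, 513, 453, 427, 427, 422, 387
The 2 values of 427 occupy positions 5–6 → average rank (5+6)/2 = 5.5.
Site 1 values → pooled ranks: 558→1, 513→3, 453→4
Rank sum = 1 + 3 + 4 = 8

8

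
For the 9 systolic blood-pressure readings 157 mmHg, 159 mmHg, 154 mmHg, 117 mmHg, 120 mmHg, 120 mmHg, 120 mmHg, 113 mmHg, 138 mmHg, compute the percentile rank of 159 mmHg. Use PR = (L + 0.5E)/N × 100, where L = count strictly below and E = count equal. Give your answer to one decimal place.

N = 9.
Strictly below 159: 8. Equal to 159: 1.
PR = (8 + 0.5·1)/9 × 100 = 94.4

94.4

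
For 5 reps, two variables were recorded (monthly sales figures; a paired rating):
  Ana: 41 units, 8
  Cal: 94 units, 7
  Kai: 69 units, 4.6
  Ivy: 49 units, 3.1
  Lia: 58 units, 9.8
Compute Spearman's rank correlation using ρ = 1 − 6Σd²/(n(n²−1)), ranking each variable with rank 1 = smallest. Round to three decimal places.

-0.100

Ranks of variable 1: 1, 5, 4, 2, 3
Ranks of variable 2: 4, 3, 2, 1, 5
d = r₁ − r₂: -3, 2, 2, 1, -2
d²: 9, 4, 4, 1, 4; Σd² = 22
ρ = 1 − 6·22/(5·24) = 1 − 132/120 = -0.100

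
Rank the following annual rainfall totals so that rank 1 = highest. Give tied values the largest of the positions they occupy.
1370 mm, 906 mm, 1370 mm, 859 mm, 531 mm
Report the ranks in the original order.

Sorted (descending): 1370, 1370, 906, 859, 531
The 2 values of 1370 occupy positions 1–2 → each gets rank 2.

2, 3, 2, 4, 5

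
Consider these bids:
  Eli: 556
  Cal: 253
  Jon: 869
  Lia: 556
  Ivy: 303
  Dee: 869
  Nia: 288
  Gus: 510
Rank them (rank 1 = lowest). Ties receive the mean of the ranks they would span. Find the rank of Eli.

5.5

Sorted (ascending): 253, 288, 303, 510, 556, 556, 869, 869
The 2 values of 556 occupy positions 5–6 → average rank (5+6)/2 = 5.5.
The 2 values of 869 occupy positions 7–8 → average rank (7+8)/2 = 7.5.
Eli has value 556 → rank 5.5.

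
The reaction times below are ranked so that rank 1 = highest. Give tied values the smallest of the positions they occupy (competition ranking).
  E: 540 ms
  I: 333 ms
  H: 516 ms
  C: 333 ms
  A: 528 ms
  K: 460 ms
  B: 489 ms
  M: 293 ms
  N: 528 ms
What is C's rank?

Sorted (descending): 540, 528, 528, 516, 489, 460, 333, 333, 293
The 2 values of 528 occupy positions 2–3 → each gets rank 2.
The 2 values of 333 occupy positions 7–8 → each gets rank 7.
C has value 333 ms → rank 7.

7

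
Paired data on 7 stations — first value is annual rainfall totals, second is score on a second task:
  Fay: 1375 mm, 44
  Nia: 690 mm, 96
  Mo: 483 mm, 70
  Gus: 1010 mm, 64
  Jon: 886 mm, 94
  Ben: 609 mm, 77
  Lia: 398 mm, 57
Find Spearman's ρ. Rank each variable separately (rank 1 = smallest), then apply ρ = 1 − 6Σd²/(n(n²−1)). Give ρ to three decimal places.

Ranks of variable 1: 7, 4, 2, 6, 5, 3, 1
Ranks of variable 2: 1, 7, 4, 3, 6, 5, 2
d = r₁ − r₂: 6, -3, -2, 3, -1, -2, -1
d²: 36, 9, 4, 9, 1, 4, 1; Σd² = 64
ρ = 1 − 6·64/(7·48) = 1 − 384/336 = -0.143

-0.143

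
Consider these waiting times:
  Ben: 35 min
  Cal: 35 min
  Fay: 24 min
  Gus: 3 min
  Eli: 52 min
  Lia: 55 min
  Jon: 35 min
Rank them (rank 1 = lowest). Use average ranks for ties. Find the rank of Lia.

Sorted (ascending): 3, 24, 35, 35, 35, 52, 55
The 3 values of 35 occupy positions 3–5 → average rank 4.
Lia has value 55 min → rank 7.

7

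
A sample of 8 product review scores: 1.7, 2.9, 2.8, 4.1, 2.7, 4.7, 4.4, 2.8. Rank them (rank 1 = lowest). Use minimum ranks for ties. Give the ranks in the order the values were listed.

Sorted (ascending): 1.7, 2.7, 2.8, 2.8, 2.9, 4.1, 4.4, 4.7
The 2 values of 2.8 occupy positions 3–4 → each gets rank 3.

1, 5, 3, 6, 2, 8, 7, 3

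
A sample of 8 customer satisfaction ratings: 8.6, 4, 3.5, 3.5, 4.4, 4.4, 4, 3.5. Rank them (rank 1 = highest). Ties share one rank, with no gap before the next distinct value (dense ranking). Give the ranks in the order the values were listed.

Sorted (descending): 8.6, 4.4, 4.4, 4, 4, 3.5, 3.5, 3.5
The 2 values of 4.4 share dense rank 2.
The 2 values of 4 share dense rank 3.
The 3 values of 3.5 share dense rank 4.
Remaining distinct values take the next consecutive integers.

1, 3, 4, 4, 2, 2, 3, 4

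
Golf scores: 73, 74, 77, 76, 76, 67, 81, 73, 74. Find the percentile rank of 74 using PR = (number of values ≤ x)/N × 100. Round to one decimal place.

55.6

N = 9.
Strictly below 74: 3. Equal to 74: 2.
PR = 5/9 × 100 = 55.6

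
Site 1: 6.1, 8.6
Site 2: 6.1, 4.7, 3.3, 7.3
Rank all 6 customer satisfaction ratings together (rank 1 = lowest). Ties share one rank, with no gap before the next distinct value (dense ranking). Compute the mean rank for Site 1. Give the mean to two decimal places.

Sorted (ascending): 3.3, 4.7, 6.1, 6.1, 7.3, 8.6
The 2 values of 6.1 share dense rank 3.
Remaining distinct values take the next consecutive integers.
Site 1 values → pooled ranks: 6.1→3, 8.6→5
Mean rank = (3 + 5) / 2 = 4.00

4.00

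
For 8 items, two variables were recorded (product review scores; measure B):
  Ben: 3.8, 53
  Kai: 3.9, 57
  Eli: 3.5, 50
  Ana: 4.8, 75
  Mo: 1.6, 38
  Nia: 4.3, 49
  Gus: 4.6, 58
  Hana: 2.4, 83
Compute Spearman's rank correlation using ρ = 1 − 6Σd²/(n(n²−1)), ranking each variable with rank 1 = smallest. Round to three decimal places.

Ranks of variable 1: 4, 5, 3, 8, 1, 6, 7, 2
Ranks of variable 2: 4, 5, 3, 7, 1, 2, 6, 8
d = r₁ − r₂: 0, 0, 0, 1, 0, 4, 1, -6
d²: 0, 0, 0, 1, 0, 16, 1, 36; Σd² = 54
ρ = 1 − 6·54/(8·63) = 1 − 324/504 = 0.357

0.357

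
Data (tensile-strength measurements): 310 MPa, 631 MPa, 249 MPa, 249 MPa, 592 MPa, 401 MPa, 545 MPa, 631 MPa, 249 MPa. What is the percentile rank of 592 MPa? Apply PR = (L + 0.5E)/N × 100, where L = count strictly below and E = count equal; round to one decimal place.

N = 9.
Strictly below 592: 6. Equal to 592: 1.
PR = (6 + 0.5·1)/9 × 100 = 72.2

72.2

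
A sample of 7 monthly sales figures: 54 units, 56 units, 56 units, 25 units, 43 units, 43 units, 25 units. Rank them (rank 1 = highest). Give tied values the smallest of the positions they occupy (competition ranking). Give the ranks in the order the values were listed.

3, 1, 1, 6, 4, 4, 6

Sorted (descending): 56, 56, 54, 43, 43, 25, 25
The 2 values of 56 occupy positions 1–2 → each gets rank 1.
The 2 values of 43 occupy positions 4–5 → each gets rank 4.
The 2 values of 25 occupy positions 6–7 → each gets rank 6.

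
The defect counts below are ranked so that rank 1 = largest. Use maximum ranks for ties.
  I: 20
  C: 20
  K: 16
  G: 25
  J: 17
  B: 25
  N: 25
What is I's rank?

Sorted (descending): 25, 25, 25, 20, 20, 17, 16
The 3 values of 25 occupy positions 1–3 → each gets rank 3.
The 2 values of 20 occupy positions 4–5 → each gets rank 5.
I has value 20 → rank 5.

5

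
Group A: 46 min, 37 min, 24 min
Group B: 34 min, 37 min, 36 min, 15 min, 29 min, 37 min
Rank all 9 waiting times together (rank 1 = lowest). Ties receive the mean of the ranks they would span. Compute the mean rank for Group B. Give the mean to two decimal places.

4.50

Sorted (ascending): 15, 24, 29, 34, 36, 37, 37, 37, 46
The 3 values of 37 occupy positions 6–8 → average rank 7.
Group B values → pooled ranks: 34→4, 37→7, 36→5, 15→1, 29→3, 37→7
Mean rank = (4 + 7 + 5 + 1 + 3 + 7) / 6 = 4.50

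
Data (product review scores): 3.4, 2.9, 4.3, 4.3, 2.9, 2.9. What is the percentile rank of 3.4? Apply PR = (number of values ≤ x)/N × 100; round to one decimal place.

66.7

N = 6.
Strictly below 3.4: 3. Equal to 3.4: 1.
PR = 4/6 × 100 = 66.7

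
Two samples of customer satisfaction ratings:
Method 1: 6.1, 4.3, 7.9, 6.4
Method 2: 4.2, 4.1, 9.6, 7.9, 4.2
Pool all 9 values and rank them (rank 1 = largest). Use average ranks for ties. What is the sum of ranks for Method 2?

27.5

Sorted (descending): 9.6, 7.9, 7.9, 6.4, 6.1, 4.3, 4.2, 4.2, 4.1
The 2 values of 7.9 occupy positions 2–3 → average rank (2+3)/2 = 2.5.
The 2 values of 4.2 occupy positions 7–8 → average rank (7+8)/2 = 7.5.
Method 2 values → pooled ranks: 4.2→7.5, 4.1→9, 9.6→1, 7.9→2.5, 4.2→7.5
Rank sum = 7.5 + 9 + 1 + 2.5 + 7.5 = 27.5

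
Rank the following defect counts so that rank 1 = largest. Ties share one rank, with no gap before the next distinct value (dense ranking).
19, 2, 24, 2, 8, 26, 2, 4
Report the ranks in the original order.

Sorted (descending): 26, 24, 19, 8, 4, 2, 2, 2
The 3 values of 2 share dense rank 6.
Remaining distinct values take the next consecutive integers.

3, 6, 2, 6, 4, 1, 6, 5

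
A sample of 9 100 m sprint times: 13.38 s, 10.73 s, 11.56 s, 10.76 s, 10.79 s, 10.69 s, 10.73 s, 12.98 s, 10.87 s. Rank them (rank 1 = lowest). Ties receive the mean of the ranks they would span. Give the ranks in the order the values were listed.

Sorted (ascending): 10.69, 10.73, 10.73, 10.76, 10.79, 10.87, 11.56, 12.98, 13.38
The 2 values of 10.73 occupy positions 2–3 → average rank (2+3)/2 = 2.5.

9, 2.5, 7, 4, 5, 1, 2.5, 8, 6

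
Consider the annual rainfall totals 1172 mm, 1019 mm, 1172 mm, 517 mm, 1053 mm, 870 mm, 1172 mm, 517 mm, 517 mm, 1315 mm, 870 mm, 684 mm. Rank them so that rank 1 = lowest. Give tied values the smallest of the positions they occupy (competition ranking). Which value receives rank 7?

1019

Sorted (ascending): 517, 517, 517, 684, 870, 870, 1019, 1053, 1172, 1172, 1172, 1315
The 3 values of 517 occupy positions 1–3 → each gets rank 1.
The 2 values of 870 occupy positions 5–6 → each gets rank 5.
The 3 values of 1172 occupy positions 9–11 → each gets rank 9.
Rank 7 → value 1019.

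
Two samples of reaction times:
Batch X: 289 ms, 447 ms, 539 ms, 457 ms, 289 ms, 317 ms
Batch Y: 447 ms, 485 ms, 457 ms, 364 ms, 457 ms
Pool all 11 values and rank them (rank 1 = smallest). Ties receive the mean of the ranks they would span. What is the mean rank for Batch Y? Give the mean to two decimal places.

7.10

Sorted (ascending): 289, 289, 317, 364, 447, 447, 457, 457, 457, 485, 539
The 2 values of 289 occupy positions 1–2 → average rank (1+2)/2 = 1.5.
The 2 values of 447 occupy positions 5–6 → average rank (5+6)/2 = 5.5.
The 3 values of 457 occupy positions 7–9 → average rank 8.
Batch Y values → pooled ranks: 447→5.5, 485→10, 457→8, 364→4, 457→8
Mean rank = (5.5 + 10 + 8 + 4 + 8) / 5 = 7.10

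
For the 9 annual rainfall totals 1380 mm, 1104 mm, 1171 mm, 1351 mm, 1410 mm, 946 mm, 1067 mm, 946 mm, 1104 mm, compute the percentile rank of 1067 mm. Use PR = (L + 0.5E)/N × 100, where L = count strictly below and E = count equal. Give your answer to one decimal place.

N = 9.
Strictly below 1067: 2. Equal to 1067: 1.
PR = (2 + 0.5·1)/9 × 100 = 27.8

27.8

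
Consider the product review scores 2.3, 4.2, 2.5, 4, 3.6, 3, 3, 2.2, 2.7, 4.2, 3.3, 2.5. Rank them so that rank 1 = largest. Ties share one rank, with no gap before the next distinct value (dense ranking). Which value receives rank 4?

3.3

Sorted (descending): 4.2, 4.2, 4, 3.6, 3.3, 3, 3, 2.7, 2.5, 2.5, 2.3, 2.2
The 2 values of 4.2 share dense rank 1.
The 2 values of 3 share dense rank 5.
The 2 values of 2.5 share dense rank 7.
Remaining distinct values take the next consecutive integers.
Rank 4 → value 3.3.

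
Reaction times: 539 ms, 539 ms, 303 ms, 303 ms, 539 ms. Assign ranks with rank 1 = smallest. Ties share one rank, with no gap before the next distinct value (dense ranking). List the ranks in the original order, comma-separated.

Sorted (ascending): 303, 303, 539, 539, 539
The 2 values of 303 share dense rank 1.
The 3 values of 539 share dense rank 2.

2, 2, 1, 1, 2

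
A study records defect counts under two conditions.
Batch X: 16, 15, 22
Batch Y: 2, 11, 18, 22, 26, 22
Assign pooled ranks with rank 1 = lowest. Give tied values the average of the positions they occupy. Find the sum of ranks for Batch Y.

31

Sorted (ascending): 2, 11, 15, 16, 18, 22, 22, 22, 26
The 3 values of 22 occupy positions 6–8 → average rank 7.
Batch Y values → pooled ranks: 2→1, 11→2, 18→5, 22→7, 26→9, 22→7
Rank sum = 1 + 2 + 5 + 7 + 9 + 7 = 31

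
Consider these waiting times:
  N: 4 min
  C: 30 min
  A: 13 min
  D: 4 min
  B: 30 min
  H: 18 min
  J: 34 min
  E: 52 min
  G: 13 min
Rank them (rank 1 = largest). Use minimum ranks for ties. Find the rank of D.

8

Sorted (descending): 52, 34, 30, 30, 18, 13, 13, 4, 4
The 2 values of 30 occupy positions 3–4 → each gets rank 3.
The 2 values of 13 occupy positions 6–7 → each gets rank 6.
The 2 values of 4 occupy positions 8–9 → each gets rank 8.
D has value 4 min → rank 8.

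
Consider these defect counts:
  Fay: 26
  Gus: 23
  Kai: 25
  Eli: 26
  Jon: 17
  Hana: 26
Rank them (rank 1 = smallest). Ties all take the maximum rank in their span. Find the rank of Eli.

6

Sorted (ascending): 17, 23, 25, 26, 26, 26
The 3 values of 26 occupy positions 4–6 → each gets rank 6.
Eli has value 26 → rank 6.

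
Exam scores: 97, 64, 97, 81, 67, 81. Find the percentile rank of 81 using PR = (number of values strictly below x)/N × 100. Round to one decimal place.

N = 6.
Strictly below 81: 2. Equal to 81: 2.
PR = 2/6 × 100 = 33.3

33.3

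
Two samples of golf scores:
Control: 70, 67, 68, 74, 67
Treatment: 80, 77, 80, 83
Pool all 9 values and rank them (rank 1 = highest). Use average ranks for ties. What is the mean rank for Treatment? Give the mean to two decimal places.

2.50

Sorted (descending): 83, 80, 80, 77, 74, 70, 68, 67, 67
The 2 values of 80 occupy positions 2–3 → average rank (2+3)/2 = 2.5.
The 2 values of 67 occupy positions 8–9 → average rank (8+9)/2 = 8.5.
Treatment values → pooled ranks: 80→2.5, 77→4, 80→2.5, 83→1
Mean rank = (2.5 + 4 + 2.5 + 1) / 4 = 2.50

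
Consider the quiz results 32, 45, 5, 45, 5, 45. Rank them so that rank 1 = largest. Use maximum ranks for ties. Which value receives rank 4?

Sorted (descending): 45, 45, 45, 32, 5, 5
The 3 values of 45 occupy positions 1–3 → each gets rank 3.
The 2 values of 5 occupy positions 5–6 → each gets rank 6.
Rank 4 → value 32.

32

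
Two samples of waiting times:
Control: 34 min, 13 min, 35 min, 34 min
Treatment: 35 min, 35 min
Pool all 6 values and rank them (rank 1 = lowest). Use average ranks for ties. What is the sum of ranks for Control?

11

Sorted (ascending): 13, 34, 34, 35, 35, 35
The 2 values of 34 occupy positions 2–3 → average rank (2+3)/2 = 2.5.
The 3 values of 35 occupy positions 4–6 → average rank 5.
Control values → pooled ranks: 34→2.5, 13→1, 35→5, 34→2.5
Rank sum = 2.5 + 1 + 5 + 2.5 = 11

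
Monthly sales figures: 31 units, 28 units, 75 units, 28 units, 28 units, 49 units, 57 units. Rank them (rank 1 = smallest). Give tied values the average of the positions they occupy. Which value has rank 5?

49

Sorted (ascending): 28, 28, 28, 31, 49, 57, 75
The 3 values of 28 occupy positions 1–3 → average rank 2.
Rank 5 → value 49.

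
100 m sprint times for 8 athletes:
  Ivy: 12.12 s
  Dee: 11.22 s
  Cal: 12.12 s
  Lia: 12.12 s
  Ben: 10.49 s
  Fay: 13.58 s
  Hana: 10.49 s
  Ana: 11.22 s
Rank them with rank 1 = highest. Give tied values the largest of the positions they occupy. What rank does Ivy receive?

4

Sorted (descending): 13.58, 12.12, 12.12, 12.12, 11.22, 11.22, 10.49, 10.49
The 3 values of 12.12 occupy positions 2–4 → each gets rank 4.
The 2 values of 11.22 occupy positions 5–6 → each gets rank 6.
The 2 values of 10.49 occupy positions 7–8 → each gets rank 8.
Ivy has value 12.12 s → rank 4.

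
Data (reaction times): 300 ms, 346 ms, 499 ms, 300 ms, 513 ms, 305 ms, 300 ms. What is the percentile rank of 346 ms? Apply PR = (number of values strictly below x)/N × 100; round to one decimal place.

57.1

N = 7.
Strictly below 346: 4. Equal to 346: 1.
PR = 4/7 × 100 = 57.1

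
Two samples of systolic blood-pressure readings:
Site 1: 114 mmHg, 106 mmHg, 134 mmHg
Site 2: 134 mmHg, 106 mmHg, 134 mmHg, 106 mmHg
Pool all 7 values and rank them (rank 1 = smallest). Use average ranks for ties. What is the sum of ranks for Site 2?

Sorted (ascending): 106, 106, 106, 114, 134, 134, 134
The 3 values of 106 occupy positions 1–3 → average rank 2.
The 3 values of 134 occupy positions 5–7 → average rank 6.
Site 2 values → pooled ranks: 134→6, 106→2, 134→6, 106→2
Rank sum = 6 + 2 + 6 + 2 = 16

16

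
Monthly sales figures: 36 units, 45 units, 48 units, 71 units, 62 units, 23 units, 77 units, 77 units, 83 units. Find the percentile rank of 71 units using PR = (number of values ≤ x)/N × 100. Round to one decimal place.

N = 9.
Strictly below 71: 5. Equal to 71: 1.
PR = 6/9 × 100 = 66.7

66.7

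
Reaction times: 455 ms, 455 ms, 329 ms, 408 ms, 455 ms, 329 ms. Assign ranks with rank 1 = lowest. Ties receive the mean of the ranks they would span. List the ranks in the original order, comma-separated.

Sorted (ascending): 329, 329, 408, 455, 455, 455
The 2 values of 329 occupy positions 1–2 → average rank (1+2)/2 = 1.5.
The 3 values of 455 occupy positions 4–6 → average rank 5.

5, 5, 1.5, 3, 5, 1.5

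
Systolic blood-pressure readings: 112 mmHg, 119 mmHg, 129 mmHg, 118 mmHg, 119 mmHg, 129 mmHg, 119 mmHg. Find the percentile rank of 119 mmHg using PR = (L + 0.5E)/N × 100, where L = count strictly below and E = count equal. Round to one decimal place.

50.0

N = 7.
Strictly below 119: 2. Equal to 119: 3.
PR = (2 + 0.5·3)/7 × 100 = 50.0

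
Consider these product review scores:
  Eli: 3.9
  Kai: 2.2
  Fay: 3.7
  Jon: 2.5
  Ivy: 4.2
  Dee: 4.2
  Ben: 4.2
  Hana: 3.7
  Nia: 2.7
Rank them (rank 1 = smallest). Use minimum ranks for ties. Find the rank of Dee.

7

Sorted (ascending): 2.2, 2.5, 2.7, 3.7, 3.7, 3.9, 4.2, 4.2, 4.2
The 2 values of 3.7 occupy positions 4–5 → each gets rank 4.
The 3 values of 4.2 occupy positions 7–9 → each gets rank 7.
Dee has value 4.2 → rank 7.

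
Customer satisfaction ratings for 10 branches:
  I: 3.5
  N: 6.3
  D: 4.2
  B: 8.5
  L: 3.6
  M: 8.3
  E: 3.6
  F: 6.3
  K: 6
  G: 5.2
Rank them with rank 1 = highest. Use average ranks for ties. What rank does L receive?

Sorted (descending): 8.5, 8.3, 6.3, 6.3, 6, 5.2, 4.2, 3.6, 3.6, 3.5
The 2 values of 6.3 occupy positions 3–4 → average rank (3+4)/2 = 3.5.
The 2 values of 3.6 occupy positions 8–9 → average rank (8+9)/2 = 8.5.
L has value 3.6 → rank 8.5.

8.5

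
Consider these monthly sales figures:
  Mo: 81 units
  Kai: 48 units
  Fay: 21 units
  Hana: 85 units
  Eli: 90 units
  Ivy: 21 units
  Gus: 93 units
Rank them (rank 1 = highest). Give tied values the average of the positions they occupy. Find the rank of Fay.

6.5

Sorted (descending): 93, 90, 85, 81, 48, 21, 21
The 2 values of 21 occupy positions 6–7 → average rank (6+7)/2 = 6.5.
Fay has value 21 units → rank 6.5.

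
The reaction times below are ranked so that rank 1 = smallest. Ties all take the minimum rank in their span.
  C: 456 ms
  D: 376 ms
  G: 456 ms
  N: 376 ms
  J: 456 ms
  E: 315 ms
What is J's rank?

4

Sorted (ascending): 315, 376, 376, 456, 456, 456
The 2 values of 376 occupy positions 2–3 → each gets rank 2.
The 3 values of 456 occupy positions 4–6 → each gets rank 4.
J has value 456 ms → rank 4.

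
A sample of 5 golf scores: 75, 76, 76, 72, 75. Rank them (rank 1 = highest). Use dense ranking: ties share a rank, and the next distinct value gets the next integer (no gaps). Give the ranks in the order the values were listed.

Sorted (descending): 76, 76, 75, 75, 72
The 2 values of 76 share dense rank 1.
The 2 values of 75 share dense rank 2.
Remaining distinct values take the next consecutive integers.

2, 1, 1, 3, 2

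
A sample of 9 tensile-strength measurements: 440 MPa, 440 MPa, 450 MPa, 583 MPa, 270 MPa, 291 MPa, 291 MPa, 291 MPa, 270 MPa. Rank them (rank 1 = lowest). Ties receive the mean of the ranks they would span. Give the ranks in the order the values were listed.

6.5, 6.5, 8, 9, 1.5, 4, 4, 4, 1.5

Sorted (ascending): 270, 270, 291, 291, 291, 440, 440, 450, 583
The 2 values of 270 occupy positions 1–2 → average rank (1+2)/2 = 1.5.
The 3 values of 291 occupy positions 3–5 → average rank 4.
The 2 values of 440 occupy positions 6–7 → average rank (6+7)/2 = 6.5.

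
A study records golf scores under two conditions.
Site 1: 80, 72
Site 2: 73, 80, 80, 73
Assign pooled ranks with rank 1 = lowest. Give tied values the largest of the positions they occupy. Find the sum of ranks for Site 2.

Sorted (ascending): 72, 73, 73, 80, 80, 80
The 2 values of 73 occupy positions 2–3 → each gets rank 3.
The 3 values of 80 occupy positions 4–6 → each gets rank 6.
Site 2 values → pooled ranks: 73→3, 80→6, 80→6, 73→3
Rank sum = 3 + 6 + 6 + 3 = 18

18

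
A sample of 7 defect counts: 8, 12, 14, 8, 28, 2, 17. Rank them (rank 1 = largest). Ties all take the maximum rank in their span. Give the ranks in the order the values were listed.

6, 4, 3, 6, 1, 7, 2

Sorted (descending): 28, 17, 14, 12, 8, 8, 2
The 2 values of 8 occupy positions 5–6 → each gets rank 6.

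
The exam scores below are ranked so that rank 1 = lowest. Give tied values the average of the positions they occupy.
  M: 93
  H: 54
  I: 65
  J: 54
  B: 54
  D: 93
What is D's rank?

5.5

Sorted (ascending): 54, 54, 54, 65, 93, 93
The 3 values of 54 occupy positions 1–3 → average rank 2.
The 2 values of 93 occupy positions 5–6 → average rank (5+6)/2 = 5.5.
D has value 93 → rank 5.5.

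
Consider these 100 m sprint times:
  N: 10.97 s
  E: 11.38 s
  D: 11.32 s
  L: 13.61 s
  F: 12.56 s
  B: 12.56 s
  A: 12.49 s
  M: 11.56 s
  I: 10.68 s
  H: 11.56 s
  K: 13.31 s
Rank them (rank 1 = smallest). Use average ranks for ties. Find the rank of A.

7

Sorted (ascending): 10.68, 10.97, 11.32, 11.38, 11.56, 11.56, 12.49, 12.56, 12.56, 13.31, 13.61
The 2 values of 11.56 occupy positions 5–6 → average rank (5+6)/2 = 5.5.
The 2 values of 12.56 occupy positions 8–9 → average rank (8+9)/2 = 8.5.
A has value 12.49 s → rank 7.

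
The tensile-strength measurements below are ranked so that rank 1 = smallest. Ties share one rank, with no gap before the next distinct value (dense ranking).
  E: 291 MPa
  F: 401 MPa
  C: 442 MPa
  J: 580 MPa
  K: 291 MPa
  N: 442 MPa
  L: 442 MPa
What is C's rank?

3

Sorted (ascending): 291, 291, 401, 442, 442, 442, 580
The 2 values of 291 share dense rank 1.
The 3 values of 442 share dense rank 3.
Remaining distinct values take the next consecutive integers.
C has value 442 MPa → rank 3.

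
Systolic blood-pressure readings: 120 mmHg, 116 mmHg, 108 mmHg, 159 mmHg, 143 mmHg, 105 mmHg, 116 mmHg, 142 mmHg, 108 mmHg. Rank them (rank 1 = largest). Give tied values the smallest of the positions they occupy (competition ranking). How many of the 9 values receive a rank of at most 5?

6

Sorted (descending): 159, 143, 142, 120, 116, 116, 108, 108, 105
The 2 values of 116 occupy positions 5–6 → each gets rank 5.
The 2 values of 108 occupy positions 7–8 → each gets rank 7.
Ranks ≤ 5: {1, 2, 3, 4, 5, 5} → 6 values.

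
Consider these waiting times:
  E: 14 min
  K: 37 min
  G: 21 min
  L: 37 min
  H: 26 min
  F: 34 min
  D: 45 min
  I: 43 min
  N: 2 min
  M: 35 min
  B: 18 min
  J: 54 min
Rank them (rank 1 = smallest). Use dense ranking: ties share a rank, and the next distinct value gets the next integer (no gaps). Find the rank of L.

8

Sorted (ascending): 2, 14, 18, 21, 26, 34, 35, 37, 37, 43, 45, 54
The 2 values of 37 share dense rank 8.
Remaining distinct values take the next consecutive integers.
L has value 37 min → rank 8.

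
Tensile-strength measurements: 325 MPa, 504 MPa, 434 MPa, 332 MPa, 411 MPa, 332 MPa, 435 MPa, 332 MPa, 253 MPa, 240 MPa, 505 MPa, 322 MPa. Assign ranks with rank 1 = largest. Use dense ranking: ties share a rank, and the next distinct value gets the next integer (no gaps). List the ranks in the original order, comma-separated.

Sorted (descending): 505, 504, 435, 434, 411, 332, 332, 332, 325, 322, 253, 240
The 3 values of 332 share dense rank 6.
Remaining distinct values take the next consecutive integers.

7, 2, 4, 6, 5, 6, 3, 6, 9, 10, 1, 8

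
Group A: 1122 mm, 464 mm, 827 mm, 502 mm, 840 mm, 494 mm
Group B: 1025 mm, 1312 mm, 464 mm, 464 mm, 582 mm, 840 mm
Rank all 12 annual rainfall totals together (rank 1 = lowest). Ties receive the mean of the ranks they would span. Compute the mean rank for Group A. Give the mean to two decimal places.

Sorted (ascending): 464, 464, 464, 494, 502, 582, 827, 840, 840, 1025, 1122, 1312
The 3 values of 464 occupy positions 1–3 → average rank 2.
The 2 values of 840 occupy positions 8–9 → average rank (8+9)/2 = 8.5.
Group A values → pooled ranks: 1122→11, 464→2, 827→7, 502→5, 840→8.5, 494→4
Mean rank = (11 + 2 + 7 + 5 + 8.5 + 4) / 6 = 6.25

6.25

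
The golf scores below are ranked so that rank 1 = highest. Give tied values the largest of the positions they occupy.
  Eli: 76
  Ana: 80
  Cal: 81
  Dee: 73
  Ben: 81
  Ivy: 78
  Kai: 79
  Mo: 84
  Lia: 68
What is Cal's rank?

3

Sorted (descending): 84, 81, 81, 80, 79, 78, 76, 73, 68
The 2 values of 81 occupy positions 2–3 → each gets rank 3.
Cal has value 81 → rank 3.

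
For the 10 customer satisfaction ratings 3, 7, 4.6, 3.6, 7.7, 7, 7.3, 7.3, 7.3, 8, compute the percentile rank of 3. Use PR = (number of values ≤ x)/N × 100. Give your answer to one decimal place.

N = 10.
Strictly below 3: 0. Equal to 3: 1.
PR = 1/10 × 100 = 10.0

10.0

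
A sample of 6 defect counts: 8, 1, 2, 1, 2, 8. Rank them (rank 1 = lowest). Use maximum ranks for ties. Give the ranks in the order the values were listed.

Sorted (ascending): 1, 1, 2, 2, 8, 8
The 2 values of 1 occupy positions 1–2 → each gets rank 2.
The 2 values of 2 occupy positions 3–4 → each gets rank 4.
The 2 values of 8 occupy positions 5–6 → each gets rank 6.

6, 2, 4, 2, 4, 6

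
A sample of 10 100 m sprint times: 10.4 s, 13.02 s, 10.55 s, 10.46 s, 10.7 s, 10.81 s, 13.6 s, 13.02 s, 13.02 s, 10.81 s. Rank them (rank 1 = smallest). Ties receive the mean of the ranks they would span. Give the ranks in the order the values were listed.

Sorted (ascending): 10.4, 10.46, 10.55, 10.7, 10.81, 10.81, 13.02, 13.02, 13.02, 13.6
The 2 values of 10.81 occupy positions 5–6 → average rank (5+6)/2 = 5.5.
The 3 values of 13.02 occupy positions 7–9 → average rank 8.

1, 8, 3, 2, 4, 5.5, 10, 8, 8, 5.5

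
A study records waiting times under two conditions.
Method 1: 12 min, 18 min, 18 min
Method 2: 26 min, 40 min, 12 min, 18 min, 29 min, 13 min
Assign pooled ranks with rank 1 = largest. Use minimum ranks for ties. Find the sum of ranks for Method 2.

Sorted (descending): 40, 29, 26, 18, 18, 18, 13, 12, 12
The 3 values of 18 occupy positions 4–6 → each gets rank 4.
The 2 values of 12 occupy positions 8–9 → each gets rank 8.
Method 2 values → pooled ranks: 26→3, 40→1, 12→8, 18→4, 29→2, 13→7
Rank sum = 3 + 1 + 8 + 4 + 2 + 7 = 25

25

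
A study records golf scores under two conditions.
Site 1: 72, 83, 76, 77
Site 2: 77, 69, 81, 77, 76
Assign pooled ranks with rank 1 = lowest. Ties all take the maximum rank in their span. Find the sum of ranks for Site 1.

Sorted (ascending): 69, 72, 76, 76, 77, 77, 77, 81, 83
The 2 values of 76 occupy positions 3–4 → each gets rank 4.
The 3 values of 77 occupy positions 5–7 → each gets rank 7.
Site 1 values → pooled ranks: 72→2, 83→9, 76→4, 77→7
Rank sum = 2 + 9 + 4 + 7 = 22

22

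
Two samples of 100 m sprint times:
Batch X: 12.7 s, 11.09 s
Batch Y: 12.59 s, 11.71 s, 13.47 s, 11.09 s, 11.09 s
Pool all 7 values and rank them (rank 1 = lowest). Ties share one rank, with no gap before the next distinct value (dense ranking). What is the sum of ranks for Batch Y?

12

Sorted (ascending): 11.09, 11.09, 11.09, 11.71, 12.59, 12.7, 13.47
The 3 values of 11.09 share dense rank 1.
Remaining distinct values take the next consecutive integers.
Batch Y values → pooled ranks: 12.59→3, 11.71→2, 13.47→5, 11.09→1, 11.09→1
Rank sum = 3 + 2 + 5 + 1 + 1 = 12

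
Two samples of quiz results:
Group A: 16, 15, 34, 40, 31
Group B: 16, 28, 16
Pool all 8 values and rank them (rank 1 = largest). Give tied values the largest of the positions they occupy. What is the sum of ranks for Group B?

18

Sorted (descending): 40, 34, 31, 28, 16, 16, 16, 15
The 3 values of 16 occupy positions 5–7 → each gets rank 7.
Group B values → pooled ranks: 16→7, 28→4, 16→7
Rank sum = 7 + 4 + 7 = 18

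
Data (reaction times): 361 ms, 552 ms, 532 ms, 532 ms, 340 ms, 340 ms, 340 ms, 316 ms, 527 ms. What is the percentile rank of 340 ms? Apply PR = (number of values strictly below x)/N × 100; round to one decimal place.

11.1

N = 9.
Strictly below 340: 1. Equal to 340: 3.
PR = 1/9 × 100 = 11.1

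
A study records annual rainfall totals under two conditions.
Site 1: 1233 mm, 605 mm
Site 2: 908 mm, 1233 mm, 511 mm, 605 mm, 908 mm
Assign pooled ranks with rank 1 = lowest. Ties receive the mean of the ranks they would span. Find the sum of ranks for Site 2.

19

Sorted (ascending): 511, 605, 605, 908, 908, 1233, 1233
The 2 values of 605 occupy positions 2–3 → average rank (2+3)/2 = 2.5.
The 2 values of 908 occupy positions 4–5 → average rank (4+5)/2 = 4.5.
The 2 values of 1233 occupy positions 6–7 → average rank (6+7)/2 = 6.5.
Site 2 values → pooled ranks: 908→4.5, 1233→6.5, 511→1, 605→2.5, 908→4.5
Rank sum = 4.5 + 6.5 + 1 + 2.5 + 4.5 = 19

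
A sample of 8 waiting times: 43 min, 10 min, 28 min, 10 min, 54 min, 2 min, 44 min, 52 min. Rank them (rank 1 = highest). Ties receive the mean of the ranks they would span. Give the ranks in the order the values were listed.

4, 6.5, 5, 6.5, 1, 8, 3, 2

Sorted (descending): 54, 52, 44, 43, 28, 10, 10, 2
The 2 values of 10 occupy positions 6–7 → average rank (6+7)/2 = 6.5.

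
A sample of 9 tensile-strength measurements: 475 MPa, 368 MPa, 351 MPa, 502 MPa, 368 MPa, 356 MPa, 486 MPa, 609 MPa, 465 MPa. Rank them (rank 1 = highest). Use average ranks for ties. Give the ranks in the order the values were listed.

Sorted (descending): 609, 502, 486, 475, 465, 368, 368, 356, 351
The 2 values of 368 occupy positions 6–7 → average rank (6+7)/2 = 6.5.

4, 6.5, 9, 2, 6.5, 8, 3, 1, 5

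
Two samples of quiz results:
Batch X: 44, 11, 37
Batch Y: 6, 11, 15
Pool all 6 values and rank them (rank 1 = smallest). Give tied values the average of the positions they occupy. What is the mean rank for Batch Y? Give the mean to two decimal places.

Sorted (ascending): 6, 11, 11, 15, 37, 44
The 2 values of 11 occupy positions 2–3 → average rank (2+3)/2 = 2.5.
Batch Y values → pooled ranks: 6→1, 11→2.5, 15→4
Mean rank = (1 + 2.5 + 4) / 3 = 2.50

2.50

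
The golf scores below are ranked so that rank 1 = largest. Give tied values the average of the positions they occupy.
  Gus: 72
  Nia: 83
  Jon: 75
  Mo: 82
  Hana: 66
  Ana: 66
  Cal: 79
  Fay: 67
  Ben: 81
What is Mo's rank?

2

Sorted (descending): 83, 82, 81, 79, 75, 72, 67, 66, 66
The 2 values of 66 occupy positions 8–9 → average rank (8+9)/2 = 8.5.
Mo has value 82 → rank 2.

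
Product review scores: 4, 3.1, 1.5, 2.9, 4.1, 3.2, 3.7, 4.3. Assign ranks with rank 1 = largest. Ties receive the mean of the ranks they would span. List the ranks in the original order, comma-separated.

Sorted (descending): 4.3, 4.1, 4, 3.7, 3.2, 3.1, 2.9, 1.5
No ties — each value takes its position as its rank.

3, 6, 8, 7, 2, 5, 4, 1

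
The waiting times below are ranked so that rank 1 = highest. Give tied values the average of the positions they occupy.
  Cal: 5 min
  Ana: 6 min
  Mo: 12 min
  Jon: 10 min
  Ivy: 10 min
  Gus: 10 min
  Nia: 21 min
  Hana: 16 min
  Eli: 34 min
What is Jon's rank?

6

Sorted (descending): 34, 21, 16, 12, 10, 10, 10, 6, 5
The 3 values of 10 occupy positions 5–7 → average rank 6.
Jon has value 10 min → rank 6.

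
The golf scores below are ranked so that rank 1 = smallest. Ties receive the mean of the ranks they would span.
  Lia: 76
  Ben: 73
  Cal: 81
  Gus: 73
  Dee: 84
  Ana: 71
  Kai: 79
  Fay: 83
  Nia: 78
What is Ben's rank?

2.5

Sorted (ascending): 71, 73, 73, 76, 78, 79, 81, 83, 84
The 2 values of 73 occupy positions 2–3 → average rank (2+3)/2 = 2.5.
Ben has value 73 → rank 2.5.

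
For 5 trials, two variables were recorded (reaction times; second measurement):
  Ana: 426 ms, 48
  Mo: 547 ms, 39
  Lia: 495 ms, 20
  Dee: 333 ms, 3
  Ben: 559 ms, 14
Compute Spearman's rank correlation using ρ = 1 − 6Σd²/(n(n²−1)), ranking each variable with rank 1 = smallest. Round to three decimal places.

0.100

Ranks of variable 1: 2, 4, 3, 1, 5
Ranks of variable 2: 5, 4, 3, 1, 2
d = r₁ − r₂: -3, 0, 0, 0, 3
d²: 9, 0, 0, 0, 9; Σd² = 18
ρ = 1 − 6·18/(5·24) = 1 − 108/120 = 0.100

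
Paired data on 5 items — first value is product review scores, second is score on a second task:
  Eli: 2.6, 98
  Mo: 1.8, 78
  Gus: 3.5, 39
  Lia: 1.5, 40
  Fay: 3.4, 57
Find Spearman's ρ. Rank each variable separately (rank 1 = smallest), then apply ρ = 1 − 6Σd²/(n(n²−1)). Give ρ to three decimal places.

-0.300

Ranks of variable 1: 3, 2, 5, 1, 4
Ranks of variable 2: 5, 4, 1, 2, 3
d = r₁ − r₂: -2, -2, 4, -1, 1
d²: 4, 4, 16, 1, 1; Σd² = 26
ρ = 1 − 6·26/(5·24) = 1 − 156/120 = -0.300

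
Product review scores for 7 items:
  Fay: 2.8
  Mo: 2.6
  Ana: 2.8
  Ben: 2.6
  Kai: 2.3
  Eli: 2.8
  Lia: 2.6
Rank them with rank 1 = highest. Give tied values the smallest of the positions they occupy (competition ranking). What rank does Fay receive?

Sorted (descending): 2.8, 2.8, 2.8, 2.6, 2.6, 2.6, 2.3
The 3 values of 2.8 occupy positions 1–3 → each gets rank 1.
The 3 values of 2.6 occupy positions 4–6 → each gets rank 4.
Fay has value 2.8 → rank 1.

1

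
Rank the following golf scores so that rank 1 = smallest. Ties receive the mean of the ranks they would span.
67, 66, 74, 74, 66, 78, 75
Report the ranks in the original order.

Sorted (ascending): 66, 66, 67, 74, 74, 75, 78
The 2 values of 66 occupy positions 1–2 → average rank (1+2)/2 = 1.5.
The 2 values of 74 occupy positions 4–5 → average rank (4+5)/2 = 4.5.

3, 1.5, 4.5, 4.5, 1.5, 7, 6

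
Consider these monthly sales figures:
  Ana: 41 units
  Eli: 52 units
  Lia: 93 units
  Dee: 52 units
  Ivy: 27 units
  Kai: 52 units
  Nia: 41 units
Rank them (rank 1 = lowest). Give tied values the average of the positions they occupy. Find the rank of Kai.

Sorted (ascending): 27, 41, 41, 52, 52, 52, 93
The 2 values of 41 occupy positions 2–3 → average rank (2+3)/2 = 2.5.
The 3 values of 52 occupy positions 4–6 → average rank 5.
Kai has value 52 units → rank 5.

5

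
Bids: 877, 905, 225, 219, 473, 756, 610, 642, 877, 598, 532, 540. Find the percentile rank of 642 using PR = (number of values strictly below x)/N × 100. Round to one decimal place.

N = 12.
Strictly below 642: 7. Equal to 642: 1.
PR = 7/12 × 100 = 58.3

58.3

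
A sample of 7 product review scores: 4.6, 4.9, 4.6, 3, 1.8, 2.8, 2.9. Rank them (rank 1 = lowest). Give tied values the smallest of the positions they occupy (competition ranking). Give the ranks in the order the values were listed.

Sorted (ascending): 1.8, 2.8, 2.9, 3, 4.6, 4.6, 4.9
The 2 values of 4.6 occupy positions 5–6 → each gets rank 5.

5, 7, 5, 4, 1, 2, 3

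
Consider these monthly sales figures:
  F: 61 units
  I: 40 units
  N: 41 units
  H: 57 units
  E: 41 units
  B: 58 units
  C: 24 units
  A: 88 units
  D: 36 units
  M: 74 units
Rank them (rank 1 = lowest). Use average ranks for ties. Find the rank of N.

4.5

Sorted (ascending): 24, 36, 40, 41, 41, 57, 58, 61, 74, 88
The 2 values of 41 occupy positions 4–5 → average rank (4+5)/2 = 4.5.
N has value 41 units → rank 4.5.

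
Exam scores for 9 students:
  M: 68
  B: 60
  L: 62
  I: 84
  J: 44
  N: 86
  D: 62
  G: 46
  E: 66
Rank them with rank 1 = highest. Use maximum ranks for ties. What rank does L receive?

6

Sorted (descending): 86, 84, 68, 66, 62, 62, 60, 46, 44
The 2 values of 62 occupy positions 5–6 → each gets rank 6.
L has value 62 → rank 6.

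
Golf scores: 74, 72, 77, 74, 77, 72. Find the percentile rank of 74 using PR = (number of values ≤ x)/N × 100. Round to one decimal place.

66.7

N = 6.
Strictly below 74: 2. Equal to 74: 2.
PR = 4/6 × 100 = 66.7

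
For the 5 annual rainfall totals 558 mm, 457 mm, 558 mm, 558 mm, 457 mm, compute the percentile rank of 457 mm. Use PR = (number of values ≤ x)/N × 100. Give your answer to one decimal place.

N = 5.
Strictly below 457: 0. Equal to 457: 2.
PR = 2/5 × 100 = 40.0

40.0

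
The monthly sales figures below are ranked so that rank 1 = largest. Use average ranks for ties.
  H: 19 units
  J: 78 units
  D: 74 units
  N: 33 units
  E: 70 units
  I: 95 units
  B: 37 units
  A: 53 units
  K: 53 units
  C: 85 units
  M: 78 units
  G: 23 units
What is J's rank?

Sorted (descending): 95, 85, 78, 78, 74, 70, 53, 53, 37, 33, 23, 19
The 2 values of 78 occupy positions 3–4 → average rank (3+4)/2 = 3.5.
The 2 values of 53 occupy positions 7–8 → average rank (7+8)/2 = 7.5.
J has value 78 units → rank 3.5.

3.5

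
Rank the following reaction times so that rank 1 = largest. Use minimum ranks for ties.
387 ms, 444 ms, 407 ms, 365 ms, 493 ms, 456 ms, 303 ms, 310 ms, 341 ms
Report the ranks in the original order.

Sorted (descending): 493, 456, 444, 407, 387, 365, 341, 310, 303
No ties — each value takes its position as its rank.

5, 3, 4, 6, 1, 2, 9, 8, 7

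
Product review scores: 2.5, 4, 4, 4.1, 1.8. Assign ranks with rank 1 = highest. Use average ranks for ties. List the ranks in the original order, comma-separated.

Sorted (descending): 4.1, 4, 4, 2.5, 1.8
The 2 values of 4 occupy positions 2–3 → average rank (2+3)/2 = 2.5.

4, 2.5, 2.5, 1, 5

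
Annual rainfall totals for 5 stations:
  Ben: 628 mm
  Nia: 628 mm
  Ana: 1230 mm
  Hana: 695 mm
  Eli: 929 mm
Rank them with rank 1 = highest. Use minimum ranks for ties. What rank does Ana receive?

1

Sorted (descending): 1230, 929, 695, 628, 628
The 2 values of 628 occupy positions 4–5 → each gets rank 4.
Ana has value 1230 mm → rank 1.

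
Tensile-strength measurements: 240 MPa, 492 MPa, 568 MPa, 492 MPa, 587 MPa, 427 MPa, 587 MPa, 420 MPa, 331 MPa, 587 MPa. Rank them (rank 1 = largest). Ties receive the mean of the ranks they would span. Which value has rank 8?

Sorted (descending): 587, 587, 587, 568, 492, 492, 427, 420, 331, 240
The 3 values of 587 occupy positions 1–3 → average rank 2.
The 2 values of 492 occupy positions 5–6 → average rank (5+6)/2 = 5.5.
Rank 8 → value 420.

420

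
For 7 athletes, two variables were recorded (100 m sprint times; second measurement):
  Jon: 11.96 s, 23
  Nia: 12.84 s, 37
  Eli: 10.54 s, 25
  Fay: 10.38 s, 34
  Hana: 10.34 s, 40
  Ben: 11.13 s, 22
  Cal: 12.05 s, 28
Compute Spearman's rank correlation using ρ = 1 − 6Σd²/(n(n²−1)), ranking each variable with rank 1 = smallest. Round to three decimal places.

Ranks of variable 1: 5, 7, 3, 2, 1, 4, 6
Ranks of variable 2: 2, 6, 3, 5, 7, 1, 4
d = r₁ − r₂: 3, 1, 0, -3, -6, 3, 2
d²: 9, 1, 0, 9, 36, 9, 4; Σd² = 68
ρ = 1 − 6·68/(7·48) = 1 − 408/336 = -0.214

-0.214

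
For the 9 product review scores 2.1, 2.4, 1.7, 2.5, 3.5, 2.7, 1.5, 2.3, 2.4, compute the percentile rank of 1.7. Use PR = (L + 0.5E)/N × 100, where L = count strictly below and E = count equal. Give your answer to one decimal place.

16.7

N = 9.
Strictly below 1.7: 1. Equal to 1.7: 1.
PR = (1 + 0.5·1)/9 × 100 = 16.7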